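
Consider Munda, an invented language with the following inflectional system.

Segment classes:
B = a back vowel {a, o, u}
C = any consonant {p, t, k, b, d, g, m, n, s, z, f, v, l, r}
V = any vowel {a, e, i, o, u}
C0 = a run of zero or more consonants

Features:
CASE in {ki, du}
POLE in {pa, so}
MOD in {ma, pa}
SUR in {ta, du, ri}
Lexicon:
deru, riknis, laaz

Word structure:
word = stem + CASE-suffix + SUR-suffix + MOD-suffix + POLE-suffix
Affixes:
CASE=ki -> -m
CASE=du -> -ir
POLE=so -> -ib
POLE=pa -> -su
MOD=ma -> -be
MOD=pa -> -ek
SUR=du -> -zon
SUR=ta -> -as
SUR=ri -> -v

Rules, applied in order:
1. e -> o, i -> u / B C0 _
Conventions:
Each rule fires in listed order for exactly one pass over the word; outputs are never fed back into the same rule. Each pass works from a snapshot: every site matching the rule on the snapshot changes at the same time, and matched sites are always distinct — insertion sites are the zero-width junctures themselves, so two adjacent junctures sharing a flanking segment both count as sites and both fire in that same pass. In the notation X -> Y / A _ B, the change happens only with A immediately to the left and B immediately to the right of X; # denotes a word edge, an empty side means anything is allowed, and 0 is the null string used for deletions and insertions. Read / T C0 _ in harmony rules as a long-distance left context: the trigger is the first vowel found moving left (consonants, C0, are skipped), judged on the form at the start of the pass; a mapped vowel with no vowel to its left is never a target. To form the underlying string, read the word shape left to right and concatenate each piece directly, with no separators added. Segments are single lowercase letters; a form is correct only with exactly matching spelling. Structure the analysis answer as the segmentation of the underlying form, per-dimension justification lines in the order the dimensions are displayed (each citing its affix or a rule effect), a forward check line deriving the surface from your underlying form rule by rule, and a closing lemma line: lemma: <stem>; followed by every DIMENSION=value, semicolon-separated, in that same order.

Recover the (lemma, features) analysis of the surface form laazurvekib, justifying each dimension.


underlying: laaz-ir-v-ek-ib
CASE=du - signalled by the affix -ir
POLE=so - signalled by the affix -ib
MOD=pa - signalled by the affix -ek
SUR=ri - signalled by the affix -v
check: laazirvekib -> laazurvekib
lemma: laaz; CASE=du; POLE=so; MOD=pa; SUR=ri


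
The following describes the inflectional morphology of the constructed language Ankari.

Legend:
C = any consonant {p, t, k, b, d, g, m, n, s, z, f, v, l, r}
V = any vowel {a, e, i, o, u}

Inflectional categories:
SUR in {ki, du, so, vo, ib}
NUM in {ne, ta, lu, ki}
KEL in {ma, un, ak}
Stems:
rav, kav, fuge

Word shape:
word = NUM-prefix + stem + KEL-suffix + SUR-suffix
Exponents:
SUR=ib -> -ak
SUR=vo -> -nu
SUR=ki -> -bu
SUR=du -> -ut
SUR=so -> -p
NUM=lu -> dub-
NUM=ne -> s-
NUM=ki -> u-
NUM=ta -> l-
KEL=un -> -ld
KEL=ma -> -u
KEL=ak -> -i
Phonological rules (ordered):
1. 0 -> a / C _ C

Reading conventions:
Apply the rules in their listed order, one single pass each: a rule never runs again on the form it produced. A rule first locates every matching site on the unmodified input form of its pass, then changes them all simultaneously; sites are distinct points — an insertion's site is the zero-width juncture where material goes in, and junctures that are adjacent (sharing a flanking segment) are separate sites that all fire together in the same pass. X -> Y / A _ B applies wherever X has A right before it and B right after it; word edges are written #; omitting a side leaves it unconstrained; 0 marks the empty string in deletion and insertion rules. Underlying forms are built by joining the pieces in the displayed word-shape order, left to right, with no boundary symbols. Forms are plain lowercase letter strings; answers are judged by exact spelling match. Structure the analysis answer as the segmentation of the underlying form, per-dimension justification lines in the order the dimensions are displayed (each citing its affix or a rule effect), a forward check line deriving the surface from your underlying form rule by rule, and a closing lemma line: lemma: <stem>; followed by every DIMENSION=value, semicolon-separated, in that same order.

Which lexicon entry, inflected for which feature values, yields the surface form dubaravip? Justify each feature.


underlying: dub-rav-i-p
SUR=so - signalled by the affix -p
NUM=lu - signalled by the affix dub-
KEL=ak - signalled by the affix -i
check: dubravip -> dubaravip
lemma: rav; SUR=so; NUM=lu; KEL=ak


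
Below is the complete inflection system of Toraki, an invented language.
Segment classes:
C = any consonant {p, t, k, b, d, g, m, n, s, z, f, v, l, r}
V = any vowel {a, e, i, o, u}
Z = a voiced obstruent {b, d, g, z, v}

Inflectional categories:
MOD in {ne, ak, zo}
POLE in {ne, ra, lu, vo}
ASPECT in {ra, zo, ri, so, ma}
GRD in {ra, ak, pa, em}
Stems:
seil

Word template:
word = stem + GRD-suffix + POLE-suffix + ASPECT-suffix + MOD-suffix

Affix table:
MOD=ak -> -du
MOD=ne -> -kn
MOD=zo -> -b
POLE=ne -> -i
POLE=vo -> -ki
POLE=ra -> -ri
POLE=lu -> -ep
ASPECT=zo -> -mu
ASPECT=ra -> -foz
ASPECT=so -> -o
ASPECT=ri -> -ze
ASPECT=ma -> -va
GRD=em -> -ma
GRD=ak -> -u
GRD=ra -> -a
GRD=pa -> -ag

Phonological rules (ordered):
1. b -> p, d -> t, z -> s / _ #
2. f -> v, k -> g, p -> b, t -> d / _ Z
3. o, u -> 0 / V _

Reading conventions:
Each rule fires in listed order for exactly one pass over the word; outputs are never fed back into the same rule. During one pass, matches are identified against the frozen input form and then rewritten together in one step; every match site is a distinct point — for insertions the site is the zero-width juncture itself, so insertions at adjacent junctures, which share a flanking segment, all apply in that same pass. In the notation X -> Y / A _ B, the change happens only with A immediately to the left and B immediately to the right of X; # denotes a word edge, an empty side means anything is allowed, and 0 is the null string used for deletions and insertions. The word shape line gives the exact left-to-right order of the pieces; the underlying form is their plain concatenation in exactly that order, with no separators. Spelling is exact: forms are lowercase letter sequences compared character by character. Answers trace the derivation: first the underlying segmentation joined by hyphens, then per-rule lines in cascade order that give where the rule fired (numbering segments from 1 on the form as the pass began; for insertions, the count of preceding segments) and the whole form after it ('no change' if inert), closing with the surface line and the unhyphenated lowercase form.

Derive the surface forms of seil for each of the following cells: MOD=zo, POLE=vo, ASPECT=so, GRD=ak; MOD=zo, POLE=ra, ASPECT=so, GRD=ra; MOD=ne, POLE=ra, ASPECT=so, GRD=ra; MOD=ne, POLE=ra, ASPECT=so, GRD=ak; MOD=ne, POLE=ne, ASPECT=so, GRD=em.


cell MOD=zo, POLE=vo, ASPECT=so, GRD=ak:
underlying: seil-u-ki-o-b
1. b -> p, d -> t, z -> s / _ #: fires at position(s) 9: seilukiop
2. f -> v, k -> g, p -> b, t -> d / _ Z: no change
3. o, u -> 0 / V _: fires at position(s) 8: seilukip
surface: seilukip

cell MOD=zo, POLE=ra, ASPECT=so, GRD=ra:
underlying: seil-a-ri-o-b
1. b -> p, d -> t, z -> s / _ #: fires at position(s) 9: seilariop
2. f -> v, k -> g, p -> b, t -> d / _ Z: no change
3. o, u -> 0 / V _: fires at position(s) 8: seilarip
surface: seilarip

cell MOD=ne, POLE=ra, ASPECT=so, GRD=ra:
underlying: seil-a-ri-o-kn
1. b -> p, d -> t, z -> s / _ #: no change
2. f -> v, k -> g, p -> b, t -> d / _ Z: no change
3. o, u -> 0 / V _: fires at position(s) 8: seilarikn
surface: seilarikn

cell MOD=ne, POLE=ra, ASPECT=so, GRD=ak:
underlying: seil-u-ri-o-kn
1. b -> p, d -> t, z -> s / _ #: no change
2. f -> v, k -> g, p -> b, t -> d / _ Z: no change
3. o, u -> 0 / V _: fires at position(s) 8: seilurikn
surface: seilurikn

cell MOD=ne, POLE=ne, ASPECT=so, GRD=em:
underlying: seil-ma-i-o-kn
1. b -> p, d -> t, z -> s / _ #: no change
2. f -> v, k -> g, p -> b, t -> d / _ Z: no change
3. o, u -> 0 / V _: fires at position(s) 8: seilmaikn
surface: seilmaikn


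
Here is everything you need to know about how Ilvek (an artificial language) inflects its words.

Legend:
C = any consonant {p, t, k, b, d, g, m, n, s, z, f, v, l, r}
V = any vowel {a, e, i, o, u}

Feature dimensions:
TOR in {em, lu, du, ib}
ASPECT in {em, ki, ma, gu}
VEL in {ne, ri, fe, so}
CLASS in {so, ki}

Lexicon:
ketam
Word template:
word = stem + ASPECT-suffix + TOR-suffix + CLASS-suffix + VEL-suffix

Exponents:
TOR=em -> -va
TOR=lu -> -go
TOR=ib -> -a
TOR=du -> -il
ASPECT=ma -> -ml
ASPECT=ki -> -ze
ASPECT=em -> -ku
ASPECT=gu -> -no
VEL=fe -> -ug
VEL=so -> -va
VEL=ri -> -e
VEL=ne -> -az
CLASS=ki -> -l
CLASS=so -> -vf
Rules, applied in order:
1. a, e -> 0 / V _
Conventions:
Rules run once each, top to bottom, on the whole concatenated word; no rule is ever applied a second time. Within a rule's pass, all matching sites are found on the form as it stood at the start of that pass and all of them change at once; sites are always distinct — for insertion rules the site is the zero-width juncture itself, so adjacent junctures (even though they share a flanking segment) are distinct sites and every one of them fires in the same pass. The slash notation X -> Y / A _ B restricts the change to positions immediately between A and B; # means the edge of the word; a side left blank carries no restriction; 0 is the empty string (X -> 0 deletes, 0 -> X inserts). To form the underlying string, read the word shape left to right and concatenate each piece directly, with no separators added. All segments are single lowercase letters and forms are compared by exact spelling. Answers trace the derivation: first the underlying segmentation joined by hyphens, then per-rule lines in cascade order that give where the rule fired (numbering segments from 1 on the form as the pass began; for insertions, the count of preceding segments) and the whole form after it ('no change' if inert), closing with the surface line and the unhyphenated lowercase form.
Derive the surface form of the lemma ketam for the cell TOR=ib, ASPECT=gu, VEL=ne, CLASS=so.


underlying: ketam-no-a-vf-az
1. a, e -> 0 / V _: fires at position(s) 8: ketamnovfaz
surface: ketamnovfaz


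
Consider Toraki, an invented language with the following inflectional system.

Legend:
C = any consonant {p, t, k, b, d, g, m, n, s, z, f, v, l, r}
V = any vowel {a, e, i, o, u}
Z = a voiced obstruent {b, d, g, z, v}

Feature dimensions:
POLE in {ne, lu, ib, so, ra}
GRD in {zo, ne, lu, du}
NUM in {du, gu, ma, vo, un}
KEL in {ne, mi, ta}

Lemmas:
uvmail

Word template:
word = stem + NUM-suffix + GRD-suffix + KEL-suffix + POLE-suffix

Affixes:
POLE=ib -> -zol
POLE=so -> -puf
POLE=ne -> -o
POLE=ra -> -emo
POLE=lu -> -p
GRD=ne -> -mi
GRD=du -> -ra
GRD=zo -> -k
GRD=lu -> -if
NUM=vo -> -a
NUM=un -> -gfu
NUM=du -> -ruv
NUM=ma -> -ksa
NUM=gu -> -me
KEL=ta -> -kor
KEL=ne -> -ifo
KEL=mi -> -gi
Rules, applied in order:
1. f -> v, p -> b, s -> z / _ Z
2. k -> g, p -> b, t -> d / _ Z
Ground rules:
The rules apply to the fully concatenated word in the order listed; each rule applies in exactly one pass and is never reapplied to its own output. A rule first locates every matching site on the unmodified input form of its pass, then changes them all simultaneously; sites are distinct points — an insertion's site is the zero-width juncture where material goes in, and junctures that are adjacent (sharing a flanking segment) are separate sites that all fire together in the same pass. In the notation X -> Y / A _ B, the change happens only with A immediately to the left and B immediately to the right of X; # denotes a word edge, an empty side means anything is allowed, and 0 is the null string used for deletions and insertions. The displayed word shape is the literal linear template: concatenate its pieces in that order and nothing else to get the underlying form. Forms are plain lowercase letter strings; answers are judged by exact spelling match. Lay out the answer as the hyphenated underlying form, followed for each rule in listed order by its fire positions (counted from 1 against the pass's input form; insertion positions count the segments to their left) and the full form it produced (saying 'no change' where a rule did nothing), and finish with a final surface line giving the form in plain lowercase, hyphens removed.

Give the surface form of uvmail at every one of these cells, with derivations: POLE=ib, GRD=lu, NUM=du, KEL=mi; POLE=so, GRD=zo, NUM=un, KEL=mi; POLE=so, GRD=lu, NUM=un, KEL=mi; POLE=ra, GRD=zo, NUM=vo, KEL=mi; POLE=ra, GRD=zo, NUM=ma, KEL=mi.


cell POLE=ib, GRD=lu, NUM=du, KEL=mi:
underlying: uvmail-ruv-if-gi-zol
1. f -> v, p -> b, s -> z / _ Z: fires at position(s) 11: uvmailruvivgizol
2. k -> g, p -> b, t -> d / _ Z: no change
surface: uvmailruvivgizol

cell POLE=so, GRD=zo, NUM=un, KEL=mi:
underlying: uvmail-gfu-k-gi-puf
1. f -> v, p -> b, s -> z / _ Z: no change
2. k -> g, p -> b, t -> d / _ Z: fires at position(s) 10: uvmailgfuggipuf
surface: uvmailgfuggipuf

cell POLE=so, GRD=lu, NUM=un, KEL=mi:
underlying: uvmail-gfu-if-gi-puf
1. f -> v, p -> b, s -> z / _ Z: fires at position(s) 11: uvmailgfuivgipuf
2. k -> g, p -> b, t -> d / _ Z: no change
surface: uvmailgfuivgipuf

cell POLE=ra, GRD=zo, NUM=vo, KEL=mi:
underlying: uvmail-a-k-gi-emo
1. f -> v, p -> b, s -> z / _ Z: no change
2. k -> g, p -> b, t -> d / _ Z: fires at position(s) 8: uvmailaggiemo
surface: uvmailaggiemo

cell POLE=ra, GRD=zo, NUM=ma, KEL=mi:
underlying: uvmail-ksa-k-gi-emo
1. f -> v, p -> b, s -> z / _ Z: no change
2. k -> g, p -> b, t -> d / _ Z: fires at position(s) 10: uvmailksaggiemo
surface: uvmailksaggiemo


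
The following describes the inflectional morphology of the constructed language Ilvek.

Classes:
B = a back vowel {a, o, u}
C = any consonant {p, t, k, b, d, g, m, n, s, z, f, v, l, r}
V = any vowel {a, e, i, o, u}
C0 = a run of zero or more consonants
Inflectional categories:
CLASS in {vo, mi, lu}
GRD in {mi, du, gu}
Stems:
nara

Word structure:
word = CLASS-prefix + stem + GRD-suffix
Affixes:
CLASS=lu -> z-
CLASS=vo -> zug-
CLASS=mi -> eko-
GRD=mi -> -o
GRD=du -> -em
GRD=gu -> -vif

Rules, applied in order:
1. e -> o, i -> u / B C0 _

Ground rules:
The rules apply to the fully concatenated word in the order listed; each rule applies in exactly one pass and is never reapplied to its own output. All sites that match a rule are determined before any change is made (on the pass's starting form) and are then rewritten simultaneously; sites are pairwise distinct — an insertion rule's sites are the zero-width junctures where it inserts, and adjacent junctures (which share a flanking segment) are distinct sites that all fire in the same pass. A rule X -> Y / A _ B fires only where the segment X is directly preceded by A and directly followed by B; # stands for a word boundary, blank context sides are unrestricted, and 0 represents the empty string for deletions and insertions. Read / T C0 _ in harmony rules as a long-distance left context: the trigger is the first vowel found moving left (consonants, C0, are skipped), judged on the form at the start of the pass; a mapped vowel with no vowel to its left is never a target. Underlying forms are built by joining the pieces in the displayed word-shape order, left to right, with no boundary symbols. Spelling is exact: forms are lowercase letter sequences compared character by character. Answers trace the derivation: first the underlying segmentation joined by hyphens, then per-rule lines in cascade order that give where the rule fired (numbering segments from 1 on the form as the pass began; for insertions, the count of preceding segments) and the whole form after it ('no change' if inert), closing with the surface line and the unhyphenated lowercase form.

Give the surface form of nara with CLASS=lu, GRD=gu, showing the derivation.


underlying: z-nara-vif
1. e -> o, i -> u / B C0 _: fires at position(s) 7: znaravuf
surface: znaravuf


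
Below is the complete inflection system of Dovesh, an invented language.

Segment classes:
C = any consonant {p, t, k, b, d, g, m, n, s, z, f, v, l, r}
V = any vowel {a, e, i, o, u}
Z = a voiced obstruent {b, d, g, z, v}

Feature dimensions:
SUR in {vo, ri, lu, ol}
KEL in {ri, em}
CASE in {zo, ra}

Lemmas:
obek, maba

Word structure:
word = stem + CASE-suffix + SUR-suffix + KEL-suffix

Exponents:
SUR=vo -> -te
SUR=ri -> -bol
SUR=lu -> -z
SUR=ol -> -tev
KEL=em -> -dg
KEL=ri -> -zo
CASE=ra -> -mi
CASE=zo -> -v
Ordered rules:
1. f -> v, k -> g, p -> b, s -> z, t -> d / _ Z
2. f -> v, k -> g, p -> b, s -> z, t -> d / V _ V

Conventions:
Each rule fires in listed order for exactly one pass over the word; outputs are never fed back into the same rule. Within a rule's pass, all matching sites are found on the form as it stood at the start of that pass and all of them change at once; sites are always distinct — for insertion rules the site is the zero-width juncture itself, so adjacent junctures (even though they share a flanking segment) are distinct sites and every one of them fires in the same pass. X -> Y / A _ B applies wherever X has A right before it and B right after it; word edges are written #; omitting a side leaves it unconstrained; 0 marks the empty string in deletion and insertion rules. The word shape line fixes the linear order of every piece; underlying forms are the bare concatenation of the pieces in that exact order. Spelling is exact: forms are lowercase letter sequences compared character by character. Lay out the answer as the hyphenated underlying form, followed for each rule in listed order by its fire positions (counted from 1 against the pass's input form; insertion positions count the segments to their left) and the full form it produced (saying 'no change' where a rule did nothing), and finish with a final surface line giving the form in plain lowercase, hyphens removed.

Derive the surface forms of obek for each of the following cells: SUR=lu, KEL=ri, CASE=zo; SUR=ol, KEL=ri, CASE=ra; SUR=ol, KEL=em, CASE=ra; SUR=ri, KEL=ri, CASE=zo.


cell SUR=lu, KEL=ri, CASE=zo:
underlying: obek-v-z-zo
1. f -> v, k -> g, p -> b, s -> z, t -> d / _ Z: fires at position(s) 4: obegvzzo
2. f -> v, k -> g, p -> b, s -> z, t -> d / V _ V: no change
surface: obegvzzo

cell SUR=ol, KEL=ri, CASE=ra:
underlying: obek-mi-tev-zo
1. f -> v, k -> g, p -> b, s -> z, t -> d / _ Z: no change
2. f -> v, k -> g, p -> b, s -> z, t -> d / V _ V: fires at position(s) 7: obekmidevzo
surface: obekmidevzo

cell SUR=ol, KEL=em, CASE=ra:
underlying: obek-mi-tev-dg
1. f -> v, k -> g, p -> b, s -> z, t -> d / _ Z: no change
2. f -> v, k -> g, p -> b, s -> z, t -> d / V _ V: fires at position(s) 7: obekmidevdg
surface: obekmidevdg

cell SUR=ri, KEL=ri, CASE=zo:
underlying: obek-v-bol-zo
1. f -> v, k -> g, p -> b, s -> z, t -> d / _ Z: fires at position(s) 4: obegvbolzo
2. f -> v, k -> g, p -> b, s -> z, t -> d / V _ V: no change
surface: obegvbolzo


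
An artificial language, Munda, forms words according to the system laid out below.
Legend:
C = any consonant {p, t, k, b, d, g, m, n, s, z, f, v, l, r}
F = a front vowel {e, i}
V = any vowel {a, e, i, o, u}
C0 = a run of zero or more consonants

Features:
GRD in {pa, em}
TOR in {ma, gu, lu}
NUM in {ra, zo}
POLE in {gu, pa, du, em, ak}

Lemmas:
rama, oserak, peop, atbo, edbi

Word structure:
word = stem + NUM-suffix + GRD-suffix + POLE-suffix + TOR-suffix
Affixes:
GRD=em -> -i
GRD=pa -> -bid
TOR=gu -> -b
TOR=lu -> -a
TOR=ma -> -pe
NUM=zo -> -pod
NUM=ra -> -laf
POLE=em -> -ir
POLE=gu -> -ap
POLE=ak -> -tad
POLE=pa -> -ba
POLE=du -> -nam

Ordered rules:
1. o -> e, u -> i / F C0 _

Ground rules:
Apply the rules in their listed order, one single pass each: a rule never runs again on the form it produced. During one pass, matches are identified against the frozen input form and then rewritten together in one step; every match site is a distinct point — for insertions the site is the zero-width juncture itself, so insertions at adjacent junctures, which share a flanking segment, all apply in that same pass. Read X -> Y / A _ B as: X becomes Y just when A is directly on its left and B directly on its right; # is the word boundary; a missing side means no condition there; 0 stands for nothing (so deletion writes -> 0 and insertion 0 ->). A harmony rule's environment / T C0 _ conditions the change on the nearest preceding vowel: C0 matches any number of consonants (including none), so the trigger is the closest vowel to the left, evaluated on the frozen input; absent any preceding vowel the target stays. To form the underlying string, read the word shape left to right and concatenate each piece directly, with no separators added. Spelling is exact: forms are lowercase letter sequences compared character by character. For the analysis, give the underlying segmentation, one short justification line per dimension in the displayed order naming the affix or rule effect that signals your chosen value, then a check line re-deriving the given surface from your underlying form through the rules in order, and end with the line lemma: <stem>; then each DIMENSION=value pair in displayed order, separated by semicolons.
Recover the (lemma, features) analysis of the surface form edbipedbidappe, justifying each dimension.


underlying: edbi-pod-bid-ap-pe
GRD=pa - signalled by the affix -bid
TOR=ma - signalled by the affix -pe
NUM=zo - signalled by the affix -pod
POLE=gu - signalled by the affix -ap
check: edbipodbidappe -> edbipedbidappe
lemma: edbi; GRD=pa; TOR=ma; NUM=zo; POLE=gu


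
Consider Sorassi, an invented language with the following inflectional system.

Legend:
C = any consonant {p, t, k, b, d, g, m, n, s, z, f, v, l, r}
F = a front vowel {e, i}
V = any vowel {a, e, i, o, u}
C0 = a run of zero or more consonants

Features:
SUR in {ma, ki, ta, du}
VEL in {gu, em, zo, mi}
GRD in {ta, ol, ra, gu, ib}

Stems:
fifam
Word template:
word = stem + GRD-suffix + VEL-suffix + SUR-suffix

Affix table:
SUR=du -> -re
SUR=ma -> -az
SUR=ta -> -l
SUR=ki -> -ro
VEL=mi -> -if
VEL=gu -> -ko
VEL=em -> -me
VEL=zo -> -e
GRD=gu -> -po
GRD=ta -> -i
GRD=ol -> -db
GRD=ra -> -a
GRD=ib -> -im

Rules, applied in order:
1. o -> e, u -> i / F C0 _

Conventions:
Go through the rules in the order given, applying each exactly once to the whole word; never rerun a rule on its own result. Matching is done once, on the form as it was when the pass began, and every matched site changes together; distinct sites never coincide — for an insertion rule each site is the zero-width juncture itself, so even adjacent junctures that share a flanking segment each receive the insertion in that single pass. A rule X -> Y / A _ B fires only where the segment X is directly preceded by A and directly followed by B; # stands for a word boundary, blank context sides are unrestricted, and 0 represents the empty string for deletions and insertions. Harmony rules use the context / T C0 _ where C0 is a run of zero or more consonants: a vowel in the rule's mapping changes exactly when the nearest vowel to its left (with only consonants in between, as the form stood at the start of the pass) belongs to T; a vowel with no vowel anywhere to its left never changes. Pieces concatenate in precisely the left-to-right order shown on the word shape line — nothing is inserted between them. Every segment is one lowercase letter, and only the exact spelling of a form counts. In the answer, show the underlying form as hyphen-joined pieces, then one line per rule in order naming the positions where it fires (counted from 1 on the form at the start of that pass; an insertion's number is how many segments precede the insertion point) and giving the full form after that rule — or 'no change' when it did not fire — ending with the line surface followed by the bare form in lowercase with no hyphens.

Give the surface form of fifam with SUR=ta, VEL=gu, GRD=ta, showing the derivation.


underlying: fifam-i-ko-l
1. o -> e, u -> i / F C0 _: fires at position(s) 8: fifamikel
surface: fifamikel


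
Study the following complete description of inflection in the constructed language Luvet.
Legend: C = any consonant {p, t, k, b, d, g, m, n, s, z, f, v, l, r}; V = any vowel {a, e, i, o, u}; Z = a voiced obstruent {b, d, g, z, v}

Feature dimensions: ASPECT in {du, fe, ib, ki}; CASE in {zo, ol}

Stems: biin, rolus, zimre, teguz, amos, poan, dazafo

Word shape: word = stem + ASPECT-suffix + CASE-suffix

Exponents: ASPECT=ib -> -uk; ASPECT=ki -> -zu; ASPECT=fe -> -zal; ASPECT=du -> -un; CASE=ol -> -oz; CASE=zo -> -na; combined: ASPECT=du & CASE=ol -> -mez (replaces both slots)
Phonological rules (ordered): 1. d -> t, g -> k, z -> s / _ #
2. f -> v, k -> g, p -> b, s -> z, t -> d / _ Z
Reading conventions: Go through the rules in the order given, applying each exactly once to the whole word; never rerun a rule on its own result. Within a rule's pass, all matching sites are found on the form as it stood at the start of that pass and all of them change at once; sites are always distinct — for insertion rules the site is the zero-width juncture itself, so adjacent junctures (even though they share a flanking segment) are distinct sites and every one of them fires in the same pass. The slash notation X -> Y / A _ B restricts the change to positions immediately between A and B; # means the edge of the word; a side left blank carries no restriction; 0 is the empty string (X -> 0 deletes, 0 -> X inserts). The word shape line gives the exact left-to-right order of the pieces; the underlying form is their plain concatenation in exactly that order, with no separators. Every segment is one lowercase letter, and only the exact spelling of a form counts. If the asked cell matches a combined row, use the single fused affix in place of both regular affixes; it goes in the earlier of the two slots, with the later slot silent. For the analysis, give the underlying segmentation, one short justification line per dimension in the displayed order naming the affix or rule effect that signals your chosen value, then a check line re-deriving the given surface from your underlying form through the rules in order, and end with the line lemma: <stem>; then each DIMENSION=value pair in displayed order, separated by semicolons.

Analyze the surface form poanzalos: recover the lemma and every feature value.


underlying: poan-zal-oz
ASPECT=fe - signalled by the affix -zal
CASE=ol - signalled by the affix -oz
check: poanzaloz -> poanzalos -> poanzalos
lemma: poan; ASPECT=fe; CASE=ol


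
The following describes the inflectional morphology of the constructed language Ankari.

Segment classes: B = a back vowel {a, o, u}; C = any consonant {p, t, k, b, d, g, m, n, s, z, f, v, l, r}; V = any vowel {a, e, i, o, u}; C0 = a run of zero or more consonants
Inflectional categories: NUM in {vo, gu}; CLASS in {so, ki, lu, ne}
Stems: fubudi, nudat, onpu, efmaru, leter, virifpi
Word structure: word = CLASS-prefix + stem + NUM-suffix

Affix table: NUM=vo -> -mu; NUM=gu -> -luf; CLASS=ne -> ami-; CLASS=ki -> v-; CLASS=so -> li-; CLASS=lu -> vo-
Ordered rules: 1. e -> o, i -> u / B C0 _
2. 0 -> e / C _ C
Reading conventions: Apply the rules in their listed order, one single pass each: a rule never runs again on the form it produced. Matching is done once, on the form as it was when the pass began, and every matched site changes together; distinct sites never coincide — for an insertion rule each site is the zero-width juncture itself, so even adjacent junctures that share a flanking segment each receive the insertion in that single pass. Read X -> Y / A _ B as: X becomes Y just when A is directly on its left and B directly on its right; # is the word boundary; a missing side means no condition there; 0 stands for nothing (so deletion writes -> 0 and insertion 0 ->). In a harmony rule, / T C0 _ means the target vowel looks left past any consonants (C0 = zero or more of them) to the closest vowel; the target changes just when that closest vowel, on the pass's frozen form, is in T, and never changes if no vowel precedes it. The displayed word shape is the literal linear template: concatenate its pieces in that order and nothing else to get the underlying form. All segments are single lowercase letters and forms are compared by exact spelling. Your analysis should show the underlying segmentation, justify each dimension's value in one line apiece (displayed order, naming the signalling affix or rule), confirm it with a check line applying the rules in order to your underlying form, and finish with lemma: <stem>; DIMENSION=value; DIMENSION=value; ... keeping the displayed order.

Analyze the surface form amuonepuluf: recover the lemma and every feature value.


underlying: ami-onpu-luf
NUM=gu - signalled by the affix -luf
CLASS=ne - signalled by the affix ami-
check: amionpuluf -> amuonpuluf -> amuonepuluf
lemma: onpu; NUM=gu; CLASS=ne


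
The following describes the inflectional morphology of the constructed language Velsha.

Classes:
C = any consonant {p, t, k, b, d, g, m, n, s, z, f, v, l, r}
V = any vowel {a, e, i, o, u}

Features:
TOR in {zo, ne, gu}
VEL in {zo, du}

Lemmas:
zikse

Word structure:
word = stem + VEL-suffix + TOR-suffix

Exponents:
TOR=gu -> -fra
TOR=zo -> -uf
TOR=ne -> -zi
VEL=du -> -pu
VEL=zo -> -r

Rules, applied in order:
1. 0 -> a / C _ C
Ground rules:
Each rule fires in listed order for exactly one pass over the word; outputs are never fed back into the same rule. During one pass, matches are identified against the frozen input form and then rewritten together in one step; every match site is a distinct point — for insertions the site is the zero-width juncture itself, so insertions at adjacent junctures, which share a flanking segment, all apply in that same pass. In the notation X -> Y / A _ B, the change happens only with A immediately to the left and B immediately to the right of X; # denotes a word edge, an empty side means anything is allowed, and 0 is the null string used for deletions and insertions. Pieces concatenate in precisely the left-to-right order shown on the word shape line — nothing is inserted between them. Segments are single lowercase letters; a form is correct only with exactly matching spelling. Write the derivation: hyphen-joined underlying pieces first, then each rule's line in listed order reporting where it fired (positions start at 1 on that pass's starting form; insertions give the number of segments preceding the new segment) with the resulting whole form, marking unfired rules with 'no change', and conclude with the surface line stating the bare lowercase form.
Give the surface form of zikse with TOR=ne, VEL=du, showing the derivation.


underlying: zikse-pu-zi
1. 0 -> a / C _ C: inserts after position(s) 3: zikasepuzi
surface: zikasepuzi


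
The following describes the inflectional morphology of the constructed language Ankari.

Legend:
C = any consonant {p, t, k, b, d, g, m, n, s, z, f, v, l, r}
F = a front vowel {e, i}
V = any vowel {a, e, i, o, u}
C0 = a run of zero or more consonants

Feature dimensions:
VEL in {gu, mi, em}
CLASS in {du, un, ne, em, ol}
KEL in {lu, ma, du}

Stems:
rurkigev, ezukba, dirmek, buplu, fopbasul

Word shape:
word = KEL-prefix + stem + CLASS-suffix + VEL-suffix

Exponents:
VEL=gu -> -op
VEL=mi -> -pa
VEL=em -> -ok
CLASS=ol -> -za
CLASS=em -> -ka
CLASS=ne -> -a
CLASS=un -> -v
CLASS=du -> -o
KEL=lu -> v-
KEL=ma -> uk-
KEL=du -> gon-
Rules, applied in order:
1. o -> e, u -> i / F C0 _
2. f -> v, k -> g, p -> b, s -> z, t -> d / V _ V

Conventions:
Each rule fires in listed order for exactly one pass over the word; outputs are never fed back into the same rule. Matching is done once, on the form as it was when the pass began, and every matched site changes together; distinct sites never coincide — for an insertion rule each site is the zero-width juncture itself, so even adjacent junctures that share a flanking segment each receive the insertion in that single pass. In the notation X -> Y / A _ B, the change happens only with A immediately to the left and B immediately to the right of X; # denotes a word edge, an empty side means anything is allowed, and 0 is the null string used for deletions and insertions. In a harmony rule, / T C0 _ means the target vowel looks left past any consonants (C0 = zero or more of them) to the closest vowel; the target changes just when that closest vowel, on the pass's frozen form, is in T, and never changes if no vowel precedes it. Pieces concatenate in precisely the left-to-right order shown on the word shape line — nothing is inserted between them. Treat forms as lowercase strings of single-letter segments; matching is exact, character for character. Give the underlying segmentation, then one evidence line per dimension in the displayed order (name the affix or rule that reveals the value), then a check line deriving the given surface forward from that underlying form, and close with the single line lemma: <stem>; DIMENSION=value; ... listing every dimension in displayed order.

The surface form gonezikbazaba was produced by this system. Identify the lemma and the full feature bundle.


underlying: gon-ezukba-za-pa
VEL=mi - signalled by the affix -pa
CLASS=ol - signalled by the affix -za
KEL=du - signalled by the affix gon-
check: gonezukbazapa -> gonezikbazapa -> gonezikbazaba
lemma: ezukba; VEL=mi; CLASS=ol; KEL=du


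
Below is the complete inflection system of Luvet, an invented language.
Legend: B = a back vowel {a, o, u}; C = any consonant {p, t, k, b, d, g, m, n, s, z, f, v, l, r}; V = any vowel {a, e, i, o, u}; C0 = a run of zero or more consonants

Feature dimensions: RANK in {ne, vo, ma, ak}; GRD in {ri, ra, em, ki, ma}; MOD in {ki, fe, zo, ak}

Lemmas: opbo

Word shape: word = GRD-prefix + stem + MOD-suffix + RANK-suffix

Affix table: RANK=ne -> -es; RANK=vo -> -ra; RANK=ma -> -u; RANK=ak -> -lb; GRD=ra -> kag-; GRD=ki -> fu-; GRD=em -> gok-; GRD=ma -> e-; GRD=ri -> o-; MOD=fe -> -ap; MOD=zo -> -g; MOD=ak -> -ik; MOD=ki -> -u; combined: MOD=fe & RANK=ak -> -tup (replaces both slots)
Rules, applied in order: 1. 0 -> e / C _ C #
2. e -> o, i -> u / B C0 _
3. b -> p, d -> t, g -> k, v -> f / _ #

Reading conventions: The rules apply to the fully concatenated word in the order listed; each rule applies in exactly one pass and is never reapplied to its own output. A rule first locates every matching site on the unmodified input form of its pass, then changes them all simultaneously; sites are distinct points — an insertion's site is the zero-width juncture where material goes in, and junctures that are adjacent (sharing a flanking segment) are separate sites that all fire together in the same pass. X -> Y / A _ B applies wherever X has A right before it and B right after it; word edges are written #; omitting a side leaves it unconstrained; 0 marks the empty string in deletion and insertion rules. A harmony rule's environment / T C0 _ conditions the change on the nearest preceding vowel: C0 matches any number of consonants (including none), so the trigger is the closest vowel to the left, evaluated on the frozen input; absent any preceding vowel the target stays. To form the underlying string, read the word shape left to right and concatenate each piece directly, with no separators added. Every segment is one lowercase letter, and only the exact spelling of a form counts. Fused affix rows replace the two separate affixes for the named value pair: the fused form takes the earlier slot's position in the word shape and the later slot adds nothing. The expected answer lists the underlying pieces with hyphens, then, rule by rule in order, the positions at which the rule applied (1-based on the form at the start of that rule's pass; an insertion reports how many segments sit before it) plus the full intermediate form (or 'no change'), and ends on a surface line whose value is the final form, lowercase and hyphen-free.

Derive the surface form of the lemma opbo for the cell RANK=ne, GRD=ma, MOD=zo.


underlying: e-opbo-g-es
1. 0 -> e / C _ C #: no change
2. e -> o, i -> u / B C0 _: fires at position(s) 7: eopbogos
3. b -> p, d -> t, g -> k, v -> f / _ #: no change
surface: eopbogos


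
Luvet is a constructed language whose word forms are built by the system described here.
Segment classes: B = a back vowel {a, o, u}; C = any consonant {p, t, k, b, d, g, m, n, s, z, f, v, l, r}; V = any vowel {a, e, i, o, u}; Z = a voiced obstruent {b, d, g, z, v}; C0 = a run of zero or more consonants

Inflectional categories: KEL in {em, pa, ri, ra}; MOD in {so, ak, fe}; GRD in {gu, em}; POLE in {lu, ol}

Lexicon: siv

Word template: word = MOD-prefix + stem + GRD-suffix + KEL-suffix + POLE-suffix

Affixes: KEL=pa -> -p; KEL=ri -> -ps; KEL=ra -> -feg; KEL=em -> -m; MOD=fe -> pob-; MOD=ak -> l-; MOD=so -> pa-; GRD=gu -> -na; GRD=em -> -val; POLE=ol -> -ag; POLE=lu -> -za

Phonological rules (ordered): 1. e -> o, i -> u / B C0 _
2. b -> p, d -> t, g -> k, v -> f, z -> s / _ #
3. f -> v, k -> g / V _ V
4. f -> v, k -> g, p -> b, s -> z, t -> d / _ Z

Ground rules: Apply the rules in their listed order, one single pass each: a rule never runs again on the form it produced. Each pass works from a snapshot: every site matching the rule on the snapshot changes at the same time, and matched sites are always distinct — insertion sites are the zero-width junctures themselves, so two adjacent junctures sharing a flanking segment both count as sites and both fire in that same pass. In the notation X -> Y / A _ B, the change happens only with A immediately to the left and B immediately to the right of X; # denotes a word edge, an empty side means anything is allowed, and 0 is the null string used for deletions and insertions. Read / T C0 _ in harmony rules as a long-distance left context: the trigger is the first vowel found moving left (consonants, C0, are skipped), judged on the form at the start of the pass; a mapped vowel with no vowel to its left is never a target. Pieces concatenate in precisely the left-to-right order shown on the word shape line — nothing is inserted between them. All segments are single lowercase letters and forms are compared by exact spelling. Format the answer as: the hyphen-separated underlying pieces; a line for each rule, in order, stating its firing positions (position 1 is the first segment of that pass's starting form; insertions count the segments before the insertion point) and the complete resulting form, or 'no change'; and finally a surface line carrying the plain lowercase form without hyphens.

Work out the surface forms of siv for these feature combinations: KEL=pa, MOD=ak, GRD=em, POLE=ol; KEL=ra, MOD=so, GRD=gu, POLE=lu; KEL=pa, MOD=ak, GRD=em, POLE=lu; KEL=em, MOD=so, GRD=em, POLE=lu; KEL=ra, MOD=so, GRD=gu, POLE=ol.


cell KEL=pa, MOD=ak, GRD=em, POLE=ol:
underlying: l-siv-val-p-ag
1. e -> o, i -> u / B C0 _: no change
2. b -> p, d -> t, g -> k, v -> f, z -> s / _ #: fires at position(s) 10: lsivvalpak
3. f -> v, k -> g / V _ V: no change
4. f -> v, k -> g, p -> b, s -> z, t -> d / _ Z: no change
surface: lsivvalpak

cell KEL=ra, MOD=so, GRD=gu, POLE=lu:
underlying: pa-siv-na-feg-za
1. e -> o, i -> u / B C0 _: fires at position(s) 4, 9: pasuvnafogza
2. b -> p, d -> t, g -> k, v -> f, z -> s / _ #: no change
3. f -> v, k -> g / V _ V: fires at position(s) 8: pasuvnavogza
4. f -> v, k -> g, p -> b, s -> z, t -> d / _ Z: no change
surface: pasuvnavogza

cell KEL=pa, MOD=ak, GRD=em, POLE=lu:
underlying: l-siv-val-p-za
1. e -> o, i -> u / B C0 _: no change
2. b -> p, d -> t, g -> k, v -> f, z -> s / _ #: no change
3. f -> v, k -> g / V _ V: no change
4. f -> v, k -> g, p -> b, s -> z, t -> d / _ Z: fires at position(s) 8: lsivvalbza
surface: lsivvalbza

cell KEL=em, MOD=so, GRD=em, POLE=lu:
underlying: pa-siv-val-m-za
1. e -> o, i -> u / B C0 _: fires at position(s) 4: pasuvvalmza
2. b -> p, d -> t, g -> k, v -> f, z -> s / _ #: no change
3. f -> v, k -> g / V _ V: no change
4. f -> v, k -> g, p -> b, s -> z, t -> d / _ Z: no change
surface: pasuvvalmza

cell KEL=ra, MOD=so, GRD=gu, POLE=ol:
underlying: pa-siv-na-feg-ag
1. e -> o, i -> u / B C0 _: fires at position(s) 4, 9: pasuvnafogag
2. b -> p, d -> t, g -> k, v -> f, z -> s / _ #: fires at position(s) 12: pasuvnafogak
3. f -> v, k -> g / V _ V: fires at position(s) 8: pasuvnavogak
4. f -> v, k -> g, p -> b, s -> z, t -> d / _ Z: no change
surface: pasuvnavogak
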